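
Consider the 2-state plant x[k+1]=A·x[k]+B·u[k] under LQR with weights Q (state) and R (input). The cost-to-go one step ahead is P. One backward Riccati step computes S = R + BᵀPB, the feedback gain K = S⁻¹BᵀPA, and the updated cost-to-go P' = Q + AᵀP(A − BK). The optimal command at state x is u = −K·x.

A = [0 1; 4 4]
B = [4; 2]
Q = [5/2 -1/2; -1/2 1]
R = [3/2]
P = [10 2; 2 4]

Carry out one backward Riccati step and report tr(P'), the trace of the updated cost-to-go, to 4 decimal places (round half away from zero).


82.2733

BᵀP = [44.0000 16.0000]
S = R + BᵀPB = [3/2] + [208.0000] = [209.5000]
BᵀPA = [64.0000 108.0000]
K = S⁻¹·BᵀPA = [0.3055 0.5155]
A−BK = [-1.2220 -1.0621; 3.3890 2.9690]
AᵀP(A−BK) = [44.4487 39.0072; 39.0072 34.3246]
P' = Q + AᵀP(A−BK) = [46.9487 38.5072; 38.5072 35.3246]
tr(P') = 82.2733


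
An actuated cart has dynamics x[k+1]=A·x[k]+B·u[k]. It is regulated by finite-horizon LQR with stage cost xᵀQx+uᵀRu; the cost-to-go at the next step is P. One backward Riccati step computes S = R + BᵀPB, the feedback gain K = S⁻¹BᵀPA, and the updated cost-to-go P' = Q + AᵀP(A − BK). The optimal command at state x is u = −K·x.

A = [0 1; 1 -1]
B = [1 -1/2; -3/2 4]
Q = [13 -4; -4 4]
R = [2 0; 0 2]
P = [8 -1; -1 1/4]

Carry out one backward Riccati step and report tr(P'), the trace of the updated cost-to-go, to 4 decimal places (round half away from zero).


BᵀP = [9.5000 -1.3750; -8.0000 1.5000]
S = R + BᵀPB = [2 0; 0 2] + [11.5625 -10.2500; -10.2500 10.0000] = [13.5625 -10.2500; -10.2500 12.0000]
BᵀPA = [-1.3750 10.8750; 1.5000 -9.5000]
K = S⁻¹·BᵀPA = [-0.0195 0.5742; 0.1083 -0.3012]
A−BK = [0.0737 0.2752; 0.5374 1.0661]
AᵀP(A−BK) = [0.0607 -0.0087; -0.0087 1.1441]
P' = Q + AᵀP(A−BK) = [13.0607 -4.0087; -4.0087 5.1441]
tr(P') = 18.2048

18.2048


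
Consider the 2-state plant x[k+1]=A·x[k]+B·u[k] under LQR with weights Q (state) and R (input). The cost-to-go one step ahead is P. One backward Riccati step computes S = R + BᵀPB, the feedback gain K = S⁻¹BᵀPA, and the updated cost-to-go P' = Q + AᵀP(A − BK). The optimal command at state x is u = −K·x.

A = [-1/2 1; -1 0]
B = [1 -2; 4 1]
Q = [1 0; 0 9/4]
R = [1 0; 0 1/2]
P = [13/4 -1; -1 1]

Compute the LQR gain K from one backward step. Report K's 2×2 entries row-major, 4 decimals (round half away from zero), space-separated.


-0.2517 0.0963 0.1018 -0.4288

BᵀP = [-0.7500 3.0000; -7.5000 3.0000]
S = R + BᵀPB = [1 0; 0 1/2] + [11.2500 4.5000; 4.5000 18.0000] = [12.2500 4.5000; 4.5000 18.5000]
BᵀPA = [-2.6250 -0.7500; 0.7500 -7.5000]
K = S⁻¹·BᵀPA = [-0.2517 0.0963; 0.1018 -0.4288]
A−BK = [-0.0448 0.0460; -0.0951 0.0436]
AᵀP(A−BK) = [0.0756 -0.0506; -0.0506 0.1060]
P' = Q + AᵀP(A−BK) = [1.0756 -0.0506; -0.0506 2.3560]
tr(P') = 3.4316


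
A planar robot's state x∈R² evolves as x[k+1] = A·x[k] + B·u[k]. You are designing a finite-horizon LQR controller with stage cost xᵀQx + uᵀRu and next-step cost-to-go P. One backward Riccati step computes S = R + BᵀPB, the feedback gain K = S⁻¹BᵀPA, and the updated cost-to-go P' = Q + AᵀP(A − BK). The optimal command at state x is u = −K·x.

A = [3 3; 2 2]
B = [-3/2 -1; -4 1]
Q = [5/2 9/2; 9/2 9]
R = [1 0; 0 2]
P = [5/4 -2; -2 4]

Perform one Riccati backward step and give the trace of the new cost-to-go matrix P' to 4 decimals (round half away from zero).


14.5442

BᵀP = [6.1250 -13.0000; -3.2500 6.0000]
S = R + BᵀPB = [1 0; 0 2] + [42.8125 -19.1250; -19.1250 9.2500] = [43.8125 -19.1250; -19.1250 11.2500]
BᵀPA = [-7.6250 -7.6250; 2.2500 2.2500]
K = S⁻¹·BᵀPA = [-0.3363 -0.3363; -0.3717 -0.3717]
A−BK = [2.1239 2.1239; 1.0265 1.0265]
AᵀP(A−BK) = [1.5221 1.5221; 1.5221 1.5221]
P' = Q + AᵀP(A−BK) = [4.0221 6.0221; 6.0221 10.5221]
tr(P') = 14.5442


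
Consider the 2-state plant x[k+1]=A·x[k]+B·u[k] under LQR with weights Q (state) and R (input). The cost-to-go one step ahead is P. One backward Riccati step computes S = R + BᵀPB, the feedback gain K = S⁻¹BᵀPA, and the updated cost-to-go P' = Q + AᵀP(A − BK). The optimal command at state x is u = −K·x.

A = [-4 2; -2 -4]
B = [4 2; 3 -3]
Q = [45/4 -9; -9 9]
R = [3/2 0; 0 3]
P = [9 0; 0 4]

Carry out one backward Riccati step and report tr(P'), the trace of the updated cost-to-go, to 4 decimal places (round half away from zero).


25.8693

BᵀP = [36.0000 12.0000; 18.0000 -12.0000]
S = R + BᵀPB = [3/2 0; 0 3] + [180.0000 36.0000; 36.0000 72.0000] = [181.5000 36.0000; 36.0000 75.0000]
BᵀPA = [-168.0000 24.0000; -48.0000 84.0000]
K = S⁻¹·BᵀPA = [-0.8827 -0.0994; -0.2163 1.1677]
A−BK = [-0.0365 0.0621; -0.0007 -0.1988]
AᵀP(A−BK) = [1.3212 -0.6460; -0.6460 4.2981]
P' = Q + AᵀP(A−BK) = [12.5712 -9.6460; -9.6460 13.2981]
tr(P') = 25.8693


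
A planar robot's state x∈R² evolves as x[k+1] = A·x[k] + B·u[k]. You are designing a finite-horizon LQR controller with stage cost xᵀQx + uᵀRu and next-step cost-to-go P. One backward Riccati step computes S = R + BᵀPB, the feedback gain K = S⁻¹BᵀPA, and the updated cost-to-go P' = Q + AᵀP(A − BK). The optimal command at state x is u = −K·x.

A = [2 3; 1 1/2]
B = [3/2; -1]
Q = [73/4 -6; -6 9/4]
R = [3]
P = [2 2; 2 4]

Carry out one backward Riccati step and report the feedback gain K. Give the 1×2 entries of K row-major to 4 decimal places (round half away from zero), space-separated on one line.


0.1818 0.4545

BᵀP = [1.0000 -1.0000]
S = R + BᵀPB = [3] + [2.5000] = [5.5000]
BᵀPA = [1.0000 2.5000]
K = S⁻¹·BᵀPA = [0.1818 0.4545]
A−BK = [1.7273 2.3182; 1.1818 0.9545]
AᵀP(A−BK) = [19.8182 21.5455; 21.5455 23.8636]
P' = Q + AᵀP(A−BK) = [38.0682 15.5455; 15.5455 26.1136]
tr(P') = 64.1818


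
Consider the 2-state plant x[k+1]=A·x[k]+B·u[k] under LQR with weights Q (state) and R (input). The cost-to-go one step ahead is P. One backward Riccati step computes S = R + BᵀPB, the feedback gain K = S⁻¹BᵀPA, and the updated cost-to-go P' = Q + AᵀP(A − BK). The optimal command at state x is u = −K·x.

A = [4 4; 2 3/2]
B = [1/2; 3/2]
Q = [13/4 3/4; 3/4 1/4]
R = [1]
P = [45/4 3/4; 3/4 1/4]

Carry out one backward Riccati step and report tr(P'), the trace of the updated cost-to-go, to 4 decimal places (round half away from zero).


BᵀP = [6.7500 0.7500]
S = R + BᵀPB = [1] + [4.5000] = [5.5000]
BᵀPA = [28.5000 28.1250]
K = S⁻¹·BᵀPA = [5.1818 5.1136]
A−BK = [1.4091 1.4432; -5.7727 -6.1705]
AᵀP(A−BK) = [45.3182 45.5114; 45.5114 45.7415]
P' = Q + AᵀP(A−BK) = [48.5682 46.2614; 46.2614 45.9915]
tr(P') = 94.5597

94.5597


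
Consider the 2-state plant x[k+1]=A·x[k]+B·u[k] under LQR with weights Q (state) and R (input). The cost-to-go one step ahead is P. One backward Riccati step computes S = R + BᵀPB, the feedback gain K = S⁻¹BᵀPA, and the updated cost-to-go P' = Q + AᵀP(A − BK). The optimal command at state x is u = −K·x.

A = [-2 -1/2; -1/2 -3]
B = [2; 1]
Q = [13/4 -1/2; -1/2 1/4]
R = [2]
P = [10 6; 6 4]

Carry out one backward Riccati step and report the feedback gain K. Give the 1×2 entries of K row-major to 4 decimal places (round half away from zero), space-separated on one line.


-0.8571 -0.8714

BᵀP = [26.0000 16.0000]
S = R + BᵀPB = [2] + [68.0000] = [70.0000]
BᵀPA = [-60.0000 -61.0000]
K = S⁻¹·BᵀPA = [-0.8571 -0.8714]
A−BK = [-0.2857 1.2429; 0.3571 -2.1286]
AᵀP(A−BK) = [1.5714 1.2143; 1.2143 3.3429]
P' = Q + AᵀP(A−BK) = [4.8214 0.7143; 0.7143 3.5929]
tr(P') = 8.4143


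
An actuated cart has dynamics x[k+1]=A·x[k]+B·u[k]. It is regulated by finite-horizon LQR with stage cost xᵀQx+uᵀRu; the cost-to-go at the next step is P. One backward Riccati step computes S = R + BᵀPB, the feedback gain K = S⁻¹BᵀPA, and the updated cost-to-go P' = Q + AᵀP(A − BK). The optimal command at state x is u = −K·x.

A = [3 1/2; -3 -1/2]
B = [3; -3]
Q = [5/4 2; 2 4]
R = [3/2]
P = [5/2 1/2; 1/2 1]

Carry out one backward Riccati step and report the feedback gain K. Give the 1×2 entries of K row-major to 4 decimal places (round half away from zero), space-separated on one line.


BᵀP = [6.0000 -1.5000]
S = R + BᵀPB = [3/2] + [22.5000] = [24.0000]
BᵀPA = [22.5000 3.7500]
K = S⁻¹·BᵀPA = [0.9375 0.1563]
A−BK = [0.1875 0.0313; -0.1875 -0.0313]
AᵀP(A−BK) = [1.4063 0.2344; 0.2344 0.0391]
P' = Q + AᵀP(A−BK) = [2.6563 2.2344; 2.2344 4.0391]
tr(P') = 6.6953

0.9375 0.1563


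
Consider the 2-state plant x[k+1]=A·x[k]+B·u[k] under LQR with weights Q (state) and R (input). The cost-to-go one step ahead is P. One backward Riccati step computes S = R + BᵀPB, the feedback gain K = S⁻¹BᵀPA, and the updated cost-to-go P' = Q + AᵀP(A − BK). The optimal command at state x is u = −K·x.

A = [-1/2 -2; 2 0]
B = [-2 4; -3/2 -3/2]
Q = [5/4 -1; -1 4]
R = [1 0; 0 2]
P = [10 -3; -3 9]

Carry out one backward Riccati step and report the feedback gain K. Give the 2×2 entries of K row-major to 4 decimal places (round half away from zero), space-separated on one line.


-0.7721 0.3277 -0.5152 -0.3316

BᵀP = [-15.5000 -7.5000; 44.5000 -25.5000]
S = R + BᵀPB = [1 0; 0 2] + [42.2500 -50.7500; -50.7500 216.2500] = [43.2500 -50.7500; -50.7500 218.2500]
BᵀPA = [-7.2500 31.0000; -73.2500 -89.0000]
K = S⁻¹·BᵀPA = [-0.7721 0.3277; -0.5152 -0.3316]
A−BK = [0.0164 -0.0183; 0.0690 -0.0059]
AᵀP(A−BK) = [1.1658 0.0861; 0.0861 0.3303]
P' = Q + AᵀP(A−BK) = [2.4158 -0.9139; -0.9139 4.3303]
tr(P') = 6.7461


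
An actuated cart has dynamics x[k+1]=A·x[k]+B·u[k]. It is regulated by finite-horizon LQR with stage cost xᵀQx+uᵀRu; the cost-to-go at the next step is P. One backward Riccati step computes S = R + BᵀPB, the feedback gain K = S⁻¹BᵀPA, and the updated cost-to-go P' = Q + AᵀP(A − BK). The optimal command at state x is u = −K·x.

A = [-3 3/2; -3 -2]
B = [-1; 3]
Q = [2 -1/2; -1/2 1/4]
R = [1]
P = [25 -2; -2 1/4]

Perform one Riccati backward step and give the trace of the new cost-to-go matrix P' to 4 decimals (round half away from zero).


BᵀP = [-31.0000 2.7500]
S = R + BᵀPB = [1] + [39.2500] = [40.2500]
BᵀPA = [84.7500 -52.0000]
K = S⁻¹·BᵀPA = [2.1056 -1.2919]
A−BK = [-0.8944 0.2081; -9.3168 1.8758]
AᵀP(A−BK) = [12.8012 -4.5093; -4.5093 2.0699]
P' = Q + AᵀP(A−BK) = [14.8012 -5.0093; -5.0093 2.3199]
tr(P') = 17.1211

17.1211


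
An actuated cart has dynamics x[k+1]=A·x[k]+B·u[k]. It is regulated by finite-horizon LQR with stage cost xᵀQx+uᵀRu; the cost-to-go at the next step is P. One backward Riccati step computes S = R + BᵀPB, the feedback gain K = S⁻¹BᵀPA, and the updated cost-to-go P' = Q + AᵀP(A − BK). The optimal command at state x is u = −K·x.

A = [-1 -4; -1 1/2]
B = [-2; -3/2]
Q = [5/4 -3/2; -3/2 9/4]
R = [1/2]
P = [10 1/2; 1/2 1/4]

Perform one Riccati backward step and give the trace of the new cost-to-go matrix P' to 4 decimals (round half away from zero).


7.9362

BᵀP = [-20.7500 -1.3750]
S = R + BᵀPB = [1/2] + [43.5625] = [44.0625]
BᵀPA = [22.1250 82.3125]
K = S⁻¹·BᵀPA = [0.5021 1.8681]
A−BK = [0.0043 -0.2638; -0.2468 3.3021]
AᵀP(A−BK) = [0.1404 0.2936; 0.2936 4.2957]
P' = Q + AᵀP(A−BK) = [1.3904 -1.2064; -1.2064 6.5457]
tr(P') = 7.9362


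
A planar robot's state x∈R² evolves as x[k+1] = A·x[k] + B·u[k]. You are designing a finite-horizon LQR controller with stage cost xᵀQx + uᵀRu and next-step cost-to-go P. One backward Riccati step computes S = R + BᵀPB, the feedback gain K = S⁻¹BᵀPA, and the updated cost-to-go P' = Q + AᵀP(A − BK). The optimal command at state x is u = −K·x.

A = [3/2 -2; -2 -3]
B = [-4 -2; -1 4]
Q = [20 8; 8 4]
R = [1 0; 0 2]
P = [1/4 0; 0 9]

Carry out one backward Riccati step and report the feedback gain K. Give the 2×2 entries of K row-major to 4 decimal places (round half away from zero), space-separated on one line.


BᵀP = [-1.0000 -9.0000; -0.5000 36.0000]
S = R + BᵀPB = [1 0; 0 2] + [13.0000 -34.0000; -34.0000 145.0000] = [14.0000 -34.0000; -34.0000 147.0000]
BᵀPA = [16.5000 29.0000; -72.7500 -107.0000]
K = S⁻¹·BᵀPA = [-0.0532 0.6929; -0.5072 -0.5676]
A−BK = [0.2727 -0.3636; -0.0244 -0.0366]
AᵀP(A−BK) = [0.5413 0.5222; 0.5222 1.1696]
P' = Q + AᵀP(A−BK) = [20.5413 8.5222; 8.5222 5.1696]
tr(P') = 25.7109

-0.0532 0.6929 -0.5072 -0.5676


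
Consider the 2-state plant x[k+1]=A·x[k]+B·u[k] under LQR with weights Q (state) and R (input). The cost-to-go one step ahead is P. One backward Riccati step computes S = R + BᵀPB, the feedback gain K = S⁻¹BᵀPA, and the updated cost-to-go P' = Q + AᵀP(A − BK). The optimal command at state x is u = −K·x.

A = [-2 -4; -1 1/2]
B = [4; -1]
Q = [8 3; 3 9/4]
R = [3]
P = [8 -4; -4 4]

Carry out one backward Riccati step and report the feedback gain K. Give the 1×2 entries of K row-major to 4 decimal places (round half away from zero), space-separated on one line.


-0.3114 -0.9222

BᵀP = [36.0000 -20.0000]
S = R + BᵀPB = [3] + [164.0000] = [167.0000]
BᵀPA = [-52.0000 -154.0000]
K = S⁻¹·BᵀPA = [-0.3114 -0.9222]
A−BK = [-0.7545 -0.3114; -1.3114 -0.4222]
AᵀP(A−BK) = [3.8084 2.0479; 2.0479 2.9880]
P' = Q + AᵀP(A−BK) = [11.8084 5.0479; 5.0479 5.2380]
tr(P') = 17.0464


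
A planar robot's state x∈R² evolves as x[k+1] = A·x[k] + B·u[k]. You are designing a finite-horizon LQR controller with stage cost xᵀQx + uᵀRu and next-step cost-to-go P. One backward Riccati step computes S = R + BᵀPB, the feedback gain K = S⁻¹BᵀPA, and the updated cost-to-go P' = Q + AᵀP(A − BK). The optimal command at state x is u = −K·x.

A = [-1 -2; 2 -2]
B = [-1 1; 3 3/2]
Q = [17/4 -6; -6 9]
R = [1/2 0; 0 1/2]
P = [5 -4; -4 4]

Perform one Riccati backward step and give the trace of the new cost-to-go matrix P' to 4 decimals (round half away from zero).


14.7032

BᵀP = [-17.0000 16.0000; -1.0000 2.0000]
S = R + BᵀPB = [1/2 0; 0 1/2] + [65.0000 7.0000; 7.0000 2.0000] = [65.5000 7.0000; 7.0000 2.5000]
BᵀPA = [49.0000 2.0000; 5.0000 -2.0000]
K = S⁻¹·BᵀPA = [0.7625 0.1656; -0.1351 -1.2636]
A−BK = [-0.1024 -0.5708; -0.0850 -0.6013]
AᵀP(A−BK) = [0.3115 0.2048; 0.2048 1.1416]
P' = Q + AᵀP(A−BK) = [4.5615 -5.7952; -5.7952 10.1416]
tr(P') = 14.7032


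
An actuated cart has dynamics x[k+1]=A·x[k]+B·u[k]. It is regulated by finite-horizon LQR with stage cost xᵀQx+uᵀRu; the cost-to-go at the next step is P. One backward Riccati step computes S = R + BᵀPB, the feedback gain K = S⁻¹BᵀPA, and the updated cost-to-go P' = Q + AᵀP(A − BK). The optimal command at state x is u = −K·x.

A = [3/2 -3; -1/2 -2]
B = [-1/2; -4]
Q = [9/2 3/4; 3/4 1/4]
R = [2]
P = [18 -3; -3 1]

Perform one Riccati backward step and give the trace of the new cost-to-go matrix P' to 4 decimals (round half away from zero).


BᵀP = [3.0000 -2.5000]
S = R + BᵀPB = [2] + [8.5000] = [10.5000]
BᵀPA = [5.7500 -4.0000]
K = S⁻¹·BᵀPA = [0.5476 -0.3810]
A−BK = [1.7738 -3.1905; 1.6905 -3.5238]
AᵀP(A−BK) = [42.1012 -73.3095; -73.3095 128.4762]
P' = Q + AᵀP(A−BK) = [46.6012 -72.5595; -72.5595 128.7262]
tr(P') = 175.3274

175.3274


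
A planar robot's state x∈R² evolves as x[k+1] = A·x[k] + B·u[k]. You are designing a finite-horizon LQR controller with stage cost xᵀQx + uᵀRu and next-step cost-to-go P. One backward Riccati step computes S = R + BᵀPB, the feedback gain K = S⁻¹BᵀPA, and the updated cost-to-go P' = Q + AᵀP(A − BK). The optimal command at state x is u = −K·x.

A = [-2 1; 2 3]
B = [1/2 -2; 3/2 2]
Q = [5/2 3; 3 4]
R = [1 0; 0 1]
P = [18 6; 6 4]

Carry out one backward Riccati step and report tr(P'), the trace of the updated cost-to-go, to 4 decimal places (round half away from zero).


11.2068

BᵀP = [18.0000 9.0000; -24.0000 -4.0000]
S = R + BᵀPB = [1 0; 0 1] + [22.5000 -18.0000; -18.0000 40.0000] = [23.5000 -18.0000; -18.0000 41.0000]
BᵀPA = [-18.0000 45.0000; 40.0000 -36.0000]
K = S⁻¹·BᵀPA = [-0.0281 1.8718; 0.9633 -0.0563]
A−BK = [-0.0594 -0.0485; 0.1157 0.3049]
AᵀP(A−BK) = [0.9633 -0.0563; -0.0563 3.7435]
P' = Q + AᵀP(A−BK) = [3.4633 2.9437; 2.9437 7.7435]
tr(P') = 11.2068


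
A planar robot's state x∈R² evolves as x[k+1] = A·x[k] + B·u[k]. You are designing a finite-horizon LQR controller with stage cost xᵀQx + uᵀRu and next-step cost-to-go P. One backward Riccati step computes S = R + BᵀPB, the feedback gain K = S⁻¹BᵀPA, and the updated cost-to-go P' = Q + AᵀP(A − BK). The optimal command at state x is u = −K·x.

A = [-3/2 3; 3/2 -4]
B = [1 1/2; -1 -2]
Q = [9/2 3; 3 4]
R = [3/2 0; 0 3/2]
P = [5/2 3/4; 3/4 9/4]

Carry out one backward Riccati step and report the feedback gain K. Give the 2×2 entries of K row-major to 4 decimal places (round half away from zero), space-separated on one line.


-0.7947 1.5389 -0.2840 1.0168

BᵀP = [1.7500 -1.5000; -0.2500 -4.1250]
S = R + BᵀPB = [3/2 0; 0 3/2] + [3.2500 3.8750; 3.8750 8.1250] = [4.7500 3.8750; 3.8750 9.6250]
BᵀPA = [-4.8750 11.2500; -5.8125 15.7500]
K = S⁻¹·BᵀPA = [-0.7947 1.5389; -0.2840 1.0168]
A−BK = [-0.5634 0.9527; 0.1374 -0.4275]
AᵀP(A−BK) = [1.7880 -3.4626; -3.4626 7.1725]
P' = Q + AᵀP(A−BK) = [6.2880 -0.4626; -0.4626 11.1725]
tr(P') = 17.4605


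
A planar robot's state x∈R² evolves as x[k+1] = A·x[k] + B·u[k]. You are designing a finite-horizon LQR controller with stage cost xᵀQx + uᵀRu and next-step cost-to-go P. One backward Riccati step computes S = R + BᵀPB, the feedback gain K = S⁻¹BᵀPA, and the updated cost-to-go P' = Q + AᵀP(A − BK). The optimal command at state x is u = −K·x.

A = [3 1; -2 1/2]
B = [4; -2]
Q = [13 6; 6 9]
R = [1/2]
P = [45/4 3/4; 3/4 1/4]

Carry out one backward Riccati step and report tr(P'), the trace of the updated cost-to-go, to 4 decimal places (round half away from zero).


22.5761

BᵀP = [43.5000 2.5000]
S = R + BᵀPB = [1/2] + [169.0000] = [169.5000]
BᵀPA = [125.5000 44.7500]
K = S⁻¹·BᵀPA = [0.7404 0.2640]
A−BK = [0.0383 -0.0560; -0.5192 1.0280]
AᵀP(A−BK) = [0.3282 -0.0085; -0.0085 0.2480]
P' = Q + AᵀP(A−BK) = [13.3282 5.9915; 5.9915 9.2480]
tr(P') = 22.5761


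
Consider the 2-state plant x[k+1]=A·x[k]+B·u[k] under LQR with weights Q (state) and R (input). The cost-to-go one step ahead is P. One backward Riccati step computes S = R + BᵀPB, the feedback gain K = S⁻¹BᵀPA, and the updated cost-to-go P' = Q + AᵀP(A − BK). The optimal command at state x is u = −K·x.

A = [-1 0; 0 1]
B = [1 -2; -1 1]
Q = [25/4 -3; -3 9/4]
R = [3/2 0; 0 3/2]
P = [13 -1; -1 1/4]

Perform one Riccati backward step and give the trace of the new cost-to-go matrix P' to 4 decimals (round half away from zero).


8.9782

BᵀP = [14.0000 -1.2500; -27.0000 2.2500]
S = R + BᵀPB = [3/2 0; 0 3/2] + [15.2500 -29.2500; -29.2500 56.2500] = [16.7500 -29.2500; -29.2500 57.7500]
BᵀPA = [-14.0000 -1.2500; 27.0000 2.2500]
K = S⁻¹·BᵀPA = [-0.1678 -0.0570; 0.3826 0.0101]
A−BK = [-0.0671 0.0772; -0.5503 0.9329]
AᵀP(A−BK) = [0.3221 -0.0705; -0.0705 0.1560]
P' = Q + AᵀP(A−BK) = [6.5721 -3.0705; -3.0705 2.4060]
tr(P') = 8.9782


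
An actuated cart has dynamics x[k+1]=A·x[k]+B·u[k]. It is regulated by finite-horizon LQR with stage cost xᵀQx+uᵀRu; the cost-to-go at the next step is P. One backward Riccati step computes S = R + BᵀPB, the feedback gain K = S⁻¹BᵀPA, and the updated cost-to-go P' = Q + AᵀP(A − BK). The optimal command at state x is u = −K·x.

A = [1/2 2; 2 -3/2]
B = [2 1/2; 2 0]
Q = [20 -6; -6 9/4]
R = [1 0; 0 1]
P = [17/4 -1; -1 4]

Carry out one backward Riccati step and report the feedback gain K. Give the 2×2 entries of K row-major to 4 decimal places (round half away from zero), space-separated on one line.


BᵀP = [6.5000 6.0000; 2.1250 -0.5000]
S = R + BᵀPB = [1 0; 0 1] + [25.0000 3.2500; 3.2500 1.0625] = [26.0000 3.2500; 3.2500 2.0625]
BᵀPA = [15.2500 4.0000; 0.0625 5.0000]
K = S⁻¹·BᵀPA = [0.7257 -0.1858; -1.1132 2.7170]
A−BK = [-0.3948 1.0131; 0.5486 -1.1284]
AᵀP(A−BK) = [4.0653 -8.3367; -8.3367 19.1582]
P' = Q + AᵀP(A−BK) = [24.0653 -14.3367; -14.3367 21.4082]
tr(P') = 45.4735

0.7257 -0.1858 -1.1132 2.7170


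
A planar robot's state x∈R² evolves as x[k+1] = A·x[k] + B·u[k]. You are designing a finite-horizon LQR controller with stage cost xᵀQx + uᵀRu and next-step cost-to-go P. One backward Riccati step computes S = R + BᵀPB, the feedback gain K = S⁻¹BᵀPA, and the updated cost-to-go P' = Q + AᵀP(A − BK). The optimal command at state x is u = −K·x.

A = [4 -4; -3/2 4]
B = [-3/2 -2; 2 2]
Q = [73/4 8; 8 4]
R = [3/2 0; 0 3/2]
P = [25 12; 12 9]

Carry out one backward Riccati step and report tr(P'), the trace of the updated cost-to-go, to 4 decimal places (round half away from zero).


71.3337

BᵀP = [-13.5000 0.0000; -26.0000 -6.0000]
S = R + BᵀPB = [3/2 0; 0 3/2] + [20.2500 27.0000; 27.0000 40.0000] = [21.7500 27.0000; 27.0000 41.5000]
BᵀPA = [-54.0000 54.0000; -95.0000 80.0000]
K = S⁻¹·BᵀPA = [1.8661 0.4665; -3.5032 1.6242]
A−BK = [-0.2073 -0.0518; 1.7743 -0.1814]
AᵀP(A−BK) = [44.2111 -10.5097; -10.5097 4.8726]
P' = Q + AᵀP(A−BK) = [62.4611 -2.5097; -2.5097 8.8726]
tr(P') = 71.3337


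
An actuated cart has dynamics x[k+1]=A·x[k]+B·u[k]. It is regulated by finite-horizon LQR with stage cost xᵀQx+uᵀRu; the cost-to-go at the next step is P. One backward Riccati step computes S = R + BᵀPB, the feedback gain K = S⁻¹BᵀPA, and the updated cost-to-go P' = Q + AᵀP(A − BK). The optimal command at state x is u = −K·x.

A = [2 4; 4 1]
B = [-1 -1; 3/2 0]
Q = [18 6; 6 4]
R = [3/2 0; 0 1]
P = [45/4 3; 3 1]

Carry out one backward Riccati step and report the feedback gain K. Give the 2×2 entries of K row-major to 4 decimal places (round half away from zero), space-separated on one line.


-0.2148 -0.8993 -2.6980 -3.4228

BᵀP = [-6.7500 -1.5000; -11.2500 -3.0000]
S = R + BᵀPB = [3/2 0; 0 1] + [4.5000 6.7500; 6.7500 11.2500] = [6.0000 6.7500; 6.7500 12.2500]
BᵀPA = [-19.5000 -28.5000; -34.5000 -48.0000]
K = S⁻¹·BᵀPA = [-0.2148 -0.8993; -2.6980 -3.4228]
A−BK = [-0.9128 -0.3221; 4.3221 2.3490]
AᵀP(A−BK) = [11.7315 12.3758; 12.3758 15.0738]
P' = Q + AᵀP(A−BK) = [29.7315 18.3758; 18.3758 19.0738]
tr(P') = 48.8054


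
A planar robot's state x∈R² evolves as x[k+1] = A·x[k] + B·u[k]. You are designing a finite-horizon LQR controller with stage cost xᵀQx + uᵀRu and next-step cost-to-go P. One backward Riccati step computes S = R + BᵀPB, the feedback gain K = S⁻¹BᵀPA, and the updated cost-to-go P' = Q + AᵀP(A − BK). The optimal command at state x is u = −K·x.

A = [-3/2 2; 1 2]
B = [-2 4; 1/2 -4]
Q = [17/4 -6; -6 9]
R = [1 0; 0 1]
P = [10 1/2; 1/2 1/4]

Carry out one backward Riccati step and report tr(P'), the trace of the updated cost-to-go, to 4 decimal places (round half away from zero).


15.8926

BᵀP = [-19.7500 -0.8750; 38.0000 1.0000]
S = R + BᵀPB = [1 0; 0 1] + [39.0625 -75.5000; -75.5000 148.0000] = [40.0625 -75.5000; -75.5000 149.0000]
BᵀPA = [28.7500 -41.2500; -56.0000 78.0000]
K = S⁻¹·BᵀPA = [0.2072 -0.9561; -0.2708 0.0390]
A−BK = [-0.0022 -0.0683; -0.1870 2.6341]
AᵀP(A−BK) = [0.1255 -0.3268; -0.3268 2.5171]
P' = Q + AᵀP(A−BK) = [4.3755 -6.3268; -6.3268 11.5171]
tr(P') = 15.8926


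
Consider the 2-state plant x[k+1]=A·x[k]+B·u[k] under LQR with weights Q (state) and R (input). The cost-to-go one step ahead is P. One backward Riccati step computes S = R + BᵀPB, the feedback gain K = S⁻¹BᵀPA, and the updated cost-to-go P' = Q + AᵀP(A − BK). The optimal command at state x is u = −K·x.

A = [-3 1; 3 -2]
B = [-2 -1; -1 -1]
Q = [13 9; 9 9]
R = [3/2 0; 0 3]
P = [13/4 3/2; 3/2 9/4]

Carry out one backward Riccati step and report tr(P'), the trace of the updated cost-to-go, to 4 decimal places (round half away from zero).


46.1797

BᵀP = [-8.0000 -5.2500; -4.7500 -3.7500]
S = R + BᵀPB = [3/2 0; 0 3] + [21.2500 13.2500; 13.2500 8.5000] = [22.7500 13.2500; 13.2500 11.5000]
BᵀPA = [8.2500 2.5000; 3.0000 2.7500]
K = S⁻¹·BᵀPA = [0.6405 -0.0893; -0.4771 0.3420]
A−BK = [-2.1961 1.1634; 3.1634 -1.7473]
AᵀP(A−BK) = [18.6471 -10.0392; -10.0392 5.5327]
P' = Q + AᵀP(A−BK) = [31.6471 -1.0392; -1.0392 14.5327]
tr(P') = 46.1797


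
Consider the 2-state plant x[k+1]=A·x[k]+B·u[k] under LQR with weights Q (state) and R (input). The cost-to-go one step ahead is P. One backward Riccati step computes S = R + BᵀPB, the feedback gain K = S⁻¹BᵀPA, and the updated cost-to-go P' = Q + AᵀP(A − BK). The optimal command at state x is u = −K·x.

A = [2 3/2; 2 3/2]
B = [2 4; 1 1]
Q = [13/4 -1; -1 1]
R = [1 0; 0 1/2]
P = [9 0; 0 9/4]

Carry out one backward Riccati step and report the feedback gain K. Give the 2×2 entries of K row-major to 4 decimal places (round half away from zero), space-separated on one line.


1.0663 0.7997 -0.0182 -0.0137

BᵀP = [18.0000 2.2500; 36.0000 2.2500]
S = R + BᵀPB = [1 0; 0 1/2] + [38.2500 74.2500; 74.2500 146.2500] = [39.2500 74.2500; 74.2500 146.7500]
BᵀPA = [40.5000 30.3750; 76.5000 57.3750]
K = S⁻¹·BᵀPA = [1.0663 0.7997; -0.0182 -0.0137]
A−BK = [-0.0597 -0.0448; 0.9519 0.7139]
AᵀP(A−BK) = [3.2081 2.4061; 2.4061 1.8046]
P' = Q + AᵀP(A−BK) = [6.4581 1.4061; 1.4061 2.8046]
tr(P') = 9.2627


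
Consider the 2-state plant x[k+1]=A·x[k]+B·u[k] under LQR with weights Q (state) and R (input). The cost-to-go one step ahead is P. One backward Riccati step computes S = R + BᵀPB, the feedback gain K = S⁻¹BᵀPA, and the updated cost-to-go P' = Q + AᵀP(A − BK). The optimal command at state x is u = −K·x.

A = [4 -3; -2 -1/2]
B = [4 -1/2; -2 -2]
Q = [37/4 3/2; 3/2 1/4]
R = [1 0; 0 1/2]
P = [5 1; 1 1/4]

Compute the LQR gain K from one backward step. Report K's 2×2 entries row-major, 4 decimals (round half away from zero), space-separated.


0.9174 -0.7098 -0.2783 0.5565

BᵀP = [18.0000 3.5000; -4.5000 -1.0000]
S = R + BᵀPB = [1 0; 0 1/2] + [65.0000 -16.0000; -16.0000 4.2500] = [66.0000 -16.0000; -16.0000 4.7500]
BᵀPA = [65.0000 -55.7500; -16.0000 14.0000]
K = S⁻¹·BᵀPA = [0.9174 -0.7098; -0.2783 0.5565]
A−BK = [0.1913 0.1174; -0.7217 -0.8065]
AᵀP(A−BK) = [0.9174 -0.7098; -0.7098 0.7008]
P' = Q + AᵀP(A−BK) = [10.1674 0.7902; 0.7902 0.9508]
tr(P') = 11.1182


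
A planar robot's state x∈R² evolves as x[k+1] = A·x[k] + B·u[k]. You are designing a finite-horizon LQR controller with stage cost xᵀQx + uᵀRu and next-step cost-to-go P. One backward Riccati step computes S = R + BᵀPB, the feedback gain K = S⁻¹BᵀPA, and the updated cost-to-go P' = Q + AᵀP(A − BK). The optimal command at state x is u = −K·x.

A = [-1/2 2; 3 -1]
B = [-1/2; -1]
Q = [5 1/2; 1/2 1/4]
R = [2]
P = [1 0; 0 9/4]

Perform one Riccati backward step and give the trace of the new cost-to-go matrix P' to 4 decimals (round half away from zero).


22.2639

BᵀP = [-0.5000 -2.2500]
S = R + BᵀPB = [2] + [2.5000] = [4.5000]
BᵀPA = [-6.5000 1.2500]
K = S⁻¹·BᵀPA = [-1.4444 0.2778]
A−BK = [-1.2222 2.1389; 1.5556 -0.7222]
AᵀP(A−BK) = [11.1111 -5.9444; -5.9444 5.9028]
P' = Q + AᵀP(A−BK) = [16.1111 -5.4444; -5.4444 6.1528]
tr(P') = 22.2639


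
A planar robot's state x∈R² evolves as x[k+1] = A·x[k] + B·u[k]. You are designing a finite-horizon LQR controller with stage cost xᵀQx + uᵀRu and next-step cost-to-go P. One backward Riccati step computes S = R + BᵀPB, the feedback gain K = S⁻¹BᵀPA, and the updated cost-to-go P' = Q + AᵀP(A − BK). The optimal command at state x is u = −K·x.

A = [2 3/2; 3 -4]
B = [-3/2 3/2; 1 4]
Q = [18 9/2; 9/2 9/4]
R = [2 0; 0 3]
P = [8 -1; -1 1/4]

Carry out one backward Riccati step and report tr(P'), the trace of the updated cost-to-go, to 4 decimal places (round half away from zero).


BᵀP = [-13.0000 1.7500; 8.0000 -0.5000]
S = R + BᵀPB = [2 0; 0 3] + [21.2500 -12.5000; -12.5000 10.0000] = [23.2500 -12.5000; -12.5000 13.0000]
BᵀPA = [-20.7500 -26.5000; 14.5000 14.0000]
K = S⁻¹·BᵀPA = [-0.6062 -1.1610; 0.5325 -0.0394]
A−BK = [0.2920 -0.1824; 1.4760 -2.6815]
AᵀP(A−BK) = [1.9503 0.9812; 0.9812 3.7860]
P' = Q + AᵀP(A−BK) = [19.9503 5.4812; 5.4812 6.0360]
tr(P') = 25.9863

25.9863


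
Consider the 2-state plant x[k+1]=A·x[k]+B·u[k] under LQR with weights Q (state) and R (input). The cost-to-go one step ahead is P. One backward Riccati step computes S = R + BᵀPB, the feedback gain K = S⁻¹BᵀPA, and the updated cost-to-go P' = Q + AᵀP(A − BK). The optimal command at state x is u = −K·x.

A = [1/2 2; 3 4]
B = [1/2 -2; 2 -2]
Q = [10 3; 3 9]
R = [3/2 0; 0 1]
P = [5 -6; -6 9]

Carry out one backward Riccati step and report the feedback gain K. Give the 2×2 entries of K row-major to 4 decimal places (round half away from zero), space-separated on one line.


BᵀP = [-9.5000 15.0000; 2.0000 -6.0000]
S = R + BᵀPB = [3/2 0; 0 1] + [25.2500 -11.0000; -11.0000 8.0000] = [26.7500 -11.0000; -11.0000 9.0000]
BᵀPA = [40.2500 41.0000; -17.0000 -20.0000]
K = S⁻¹·BᵀPA = [1.4635 1.2443; -0.1002 -0.7015]
A−BK = [-0.4322 -0.0251; -0.1273 0.1086]
AᵀP(A−BK) = [3.6420 2.9937; 2.9937 2.9562]
P' = Q + AᵀP(A−BK) = [13.6420 5.9937; 5.9937 11.9562]
tr(P') = 25.5981

1.4635 1.2443 -0.1002 -0.7015


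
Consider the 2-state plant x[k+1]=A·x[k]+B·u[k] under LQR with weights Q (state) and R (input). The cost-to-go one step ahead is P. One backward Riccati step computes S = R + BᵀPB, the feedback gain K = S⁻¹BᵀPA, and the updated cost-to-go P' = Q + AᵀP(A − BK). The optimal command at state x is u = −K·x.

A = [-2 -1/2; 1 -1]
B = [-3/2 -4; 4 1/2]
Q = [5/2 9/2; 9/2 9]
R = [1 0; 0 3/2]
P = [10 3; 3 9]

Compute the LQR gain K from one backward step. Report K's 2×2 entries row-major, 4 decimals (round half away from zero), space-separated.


0.1961 -0.2760 0.4221 0.2267

BᵀP = [-3.0000 31.5000; -38.5000 -7.5000]
S = R + BᵀPB = [1 0; 0 3/2] + [130.5000 27.7500; 27.7500 150.2500] = [131.5000 27.7500; 27.7500 151.7500]
BᵀPA = [37.5000 -30.0000; 69.5000 26.7500]
K = S⁻¹·BᵀPA = [0.1961 -0.2760; 0.4221 0.2267]
A−BK = [-0.0173 -0.0070; 0.0046 -0.0094]
AᵀP(A−BK) = [0.3085 0.0907; 0.0907 0.1550]
P' = Q + AᵀP(A−BK) = [2.8085 4.5907; 4.5907 9.1550]
tr(P') = 11.9634


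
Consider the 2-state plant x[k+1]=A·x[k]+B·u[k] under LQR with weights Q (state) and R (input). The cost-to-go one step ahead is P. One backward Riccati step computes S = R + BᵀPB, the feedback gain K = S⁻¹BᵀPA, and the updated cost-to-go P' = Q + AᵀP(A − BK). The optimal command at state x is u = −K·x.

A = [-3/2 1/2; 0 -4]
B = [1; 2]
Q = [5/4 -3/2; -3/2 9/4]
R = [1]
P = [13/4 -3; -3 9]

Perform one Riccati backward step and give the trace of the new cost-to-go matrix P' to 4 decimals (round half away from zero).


BᵀP = [-2.7500 15.0000]
S = R + BᵀPB = [1] + [27.2500] = [28.2500]
BᵀPA = [4.1250 -61.3750]
K = S⁻¹·BᵀPA = [0.1460 -2.1726]
A−BK = [-1.6460 2.6726; -0.2920 0.3451]
AᵀP(A−BK) = [6.7102 -11.4757; -11.4757 23.4712]
P' = Q + AᵀP(A−BK) = [7.9602 -12.9757; -12.9757 25.7212]
tr(P') = 33.6814

33.6814


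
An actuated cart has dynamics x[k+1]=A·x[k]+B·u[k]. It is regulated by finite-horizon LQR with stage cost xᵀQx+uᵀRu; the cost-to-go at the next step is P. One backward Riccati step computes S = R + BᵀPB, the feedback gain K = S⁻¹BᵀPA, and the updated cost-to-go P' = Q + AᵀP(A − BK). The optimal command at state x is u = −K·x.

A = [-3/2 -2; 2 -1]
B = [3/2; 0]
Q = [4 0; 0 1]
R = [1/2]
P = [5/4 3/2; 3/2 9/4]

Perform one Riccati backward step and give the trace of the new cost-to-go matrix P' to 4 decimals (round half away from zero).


BᵀP = [1.8750 2.2500]
S = R + BᵀPB = [1/2] + [2.8125] = [3.3125]
BᵀPA = [1.6875 -6.0000]
K = S⁻¹·BᵀPA = [0.5094 -1.8113]
A−BK = [-2.2642 0.7170; 2.0000 -1.0000]
AᵀP(A−BK) = [1.9528 -1.4434; -1.4434 2.3821]
P' = Q + AᵀP(A−BK) = [5.9528 -1.4434; -1.4434 3.3821]
tr(P') = 9.3349

9.3349


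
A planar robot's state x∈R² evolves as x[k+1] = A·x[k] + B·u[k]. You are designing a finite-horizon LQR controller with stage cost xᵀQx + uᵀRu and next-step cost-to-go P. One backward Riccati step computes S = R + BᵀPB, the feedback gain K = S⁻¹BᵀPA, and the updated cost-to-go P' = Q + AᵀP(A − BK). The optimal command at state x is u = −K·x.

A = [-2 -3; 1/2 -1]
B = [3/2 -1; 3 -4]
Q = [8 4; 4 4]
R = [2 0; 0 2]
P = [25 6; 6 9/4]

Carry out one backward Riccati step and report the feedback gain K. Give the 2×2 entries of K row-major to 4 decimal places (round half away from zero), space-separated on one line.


-1.0862 -1.5524 -0.3443 -0.1979

BᵀP = [55.5000 15.7500; -49.0000 -15.0000]
S = R + BᵀPB = [2 0; 0 2] + [130.5000 -118.5000; -118.5000 109.0000] = [132.5000 -118.5000; -118.5000 111.0000]
BᵀPA = [-103.1250 -182.2500; 90.5000 162.0000]
K = S⁻¹·BᵀPA = [-1.0862 -1.5524; -0.3443 -0.1979]
A−BK = [-0.7150 -0.8692; 2.3814 2.8658]
AᵀP(A−BK) = [7.7049 9.6874; 9.6874 12.3737]
P' = Q + AᵀP(A−BK) = [15.7049 13.6874; 13.6874 16.3737]
tr(P') = 32.0786


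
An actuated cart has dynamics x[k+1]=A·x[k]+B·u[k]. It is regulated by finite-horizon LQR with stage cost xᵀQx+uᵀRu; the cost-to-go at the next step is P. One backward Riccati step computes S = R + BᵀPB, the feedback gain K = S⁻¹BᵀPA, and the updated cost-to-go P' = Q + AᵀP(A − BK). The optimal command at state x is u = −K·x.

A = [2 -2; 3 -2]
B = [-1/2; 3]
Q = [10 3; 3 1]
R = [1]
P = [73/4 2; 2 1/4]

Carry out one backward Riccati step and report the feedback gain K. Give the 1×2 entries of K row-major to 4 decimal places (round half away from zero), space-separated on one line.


-3.8621 3.7241

BᵀP = [-3.1250 -0.2500]
S = R + BᵀPB = [1] + [0.8125] = [1.8125]
BᵀPA = [-7.0000 6.7500]
K = S⁻¹·BᵀPA = [-3.8621 3.7241]
A−BK = [0.0690 -0.1379; 14.5862 -13.1724]
AᵀP(A−BK) = [72.2155 -68.4310; -68.4310 64.8621]
P' = Q + AᵀP(A−BK) = [82.2155 -65.4310; -65.4310 65.8621]
tr(P') = 148.0776


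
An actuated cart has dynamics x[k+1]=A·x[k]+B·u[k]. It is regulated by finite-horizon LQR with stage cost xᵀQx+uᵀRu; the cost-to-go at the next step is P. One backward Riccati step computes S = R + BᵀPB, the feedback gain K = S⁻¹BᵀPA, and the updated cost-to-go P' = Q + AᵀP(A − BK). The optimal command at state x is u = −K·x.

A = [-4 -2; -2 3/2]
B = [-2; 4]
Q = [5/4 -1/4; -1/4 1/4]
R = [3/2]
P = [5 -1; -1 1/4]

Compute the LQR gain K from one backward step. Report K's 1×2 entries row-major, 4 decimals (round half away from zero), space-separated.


BᵀP = [-14.0000 3.0000]
S = R + BᵀPB = [3/2] + [40.0000] = [41.5000]
BᵀPA = [50.0000 32.5000]
K = S⁻¹·BᵀPA = [1.2048 0.7831]
A−BK = [-1.5904 -0.4337; -6.8193 -1.6325]
AᵀP(A−BK) = [4.7590 2.0934; 2.0934 1.1107]
P' = Q + AᵀP(A−BK) = [6.0090 1.8434; 1.8434 1.3607]
tr(P') = 7.3697

1.2048 0.7831


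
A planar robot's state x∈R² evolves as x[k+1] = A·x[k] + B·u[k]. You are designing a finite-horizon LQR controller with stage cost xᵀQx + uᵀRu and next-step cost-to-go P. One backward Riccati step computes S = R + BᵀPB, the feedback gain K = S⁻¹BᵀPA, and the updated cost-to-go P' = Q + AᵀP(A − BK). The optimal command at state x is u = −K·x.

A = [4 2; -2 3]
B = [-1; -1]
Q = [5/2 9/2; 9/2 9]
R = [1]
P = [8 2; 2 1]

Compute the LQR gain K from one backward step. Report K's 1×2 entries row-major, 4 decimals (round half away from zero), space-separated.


-2.4286 -2.0714

BᵀP = [-10.0000 -3.0000]
S = R + BᵀPB = [1] + [13.0000] = [14.0000]
BᵀPA = [-34.0000 -29.0000]
K = S⁻¹·BᵀPA = [-2.4286 -2.0714]
A−BK = [1.5714 -0.0714; -4.4286 0.9286]
AᵀP(A−BK) = [17.4286 3.5714; 3.5714 4.9286]
P' = Q + AᵀP(A−BK) = [19.9286 8.0714; 8.0714 13.9286]
tr(P') = 33.8571


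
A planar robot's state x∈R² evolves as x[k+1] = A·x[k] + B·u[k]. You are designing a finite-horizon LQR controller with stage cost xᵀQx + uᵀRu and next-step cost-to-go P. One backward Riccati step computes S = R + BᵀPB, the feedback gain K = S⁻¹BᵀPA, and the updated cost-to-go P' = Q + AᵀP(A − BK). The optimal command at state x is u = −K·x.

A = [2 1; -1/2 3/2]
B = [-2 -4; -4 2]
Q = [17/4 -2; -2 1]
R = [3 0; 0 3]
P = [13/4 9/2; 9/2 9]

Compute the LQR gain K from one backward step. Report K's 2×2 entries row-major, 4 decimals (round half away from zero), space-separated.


-0.1012 -0.3950 -0.3785 -0.0442

BᵀP = [-24.5000 -45.0000; -4.0000 0.0000]
S = R + BᵀPB = [3 0; 0 3] + [229.0000 8.0000; 8.0000 16.0000] = [232.0000 8.0000; 8.0000 19.0000]
BᵀPA = [-26.5000 -92.0000; -8.0000 -4.0000]
K = S⁻¹·BᵀPA = [-0.1012 -0.3950; -0.3785 -0.0442]
A−BK = [0.2838 0.0331; -0.1478 0.0083]
AᵀP(A−BK) = [0.5413 0.1782; 0.1782 0.4807]
P' = Q + AᵀP(A−BK) = [4.7913 -1.8218; -1.8218 1.4807]
tr(P') = 6.2719


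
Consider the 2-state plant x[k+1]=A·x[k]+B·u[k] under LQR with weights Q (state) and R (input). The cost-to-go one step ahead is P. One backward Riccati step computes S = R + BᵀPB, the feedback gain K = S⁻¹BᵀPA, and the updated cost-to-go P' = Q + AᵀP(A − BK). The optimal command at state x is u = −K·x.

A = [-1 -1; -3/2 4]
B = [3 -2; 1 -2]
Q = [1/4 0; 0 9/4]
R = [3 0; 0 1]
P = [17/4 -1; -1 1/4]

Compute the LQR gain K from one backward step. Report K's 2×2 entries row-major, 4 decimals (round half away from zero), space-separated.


-0.1109 -0.3797 0.2049 0.5150

BᵀP = [11.7500 -2.7500; -6.5000 1.5000]
S = R + BᵀPB = [3 0; 0 1] + [32.5000 -18.0000; -18.0000 10.0000] = [35.5000 -18.0000; -18.0000 11.0000]
BᵀPA = [-7.6250 -22.7500; 4.2500 12.5000]
K = S⁻¹·BᵀPA = [-0.1109 -0.3797; 0.2049 0.5150]
A−BK = [-0.2575 1.1692; -0.9793 5.4098]
AᵀP(A−BK) = [0.0961 0.1659; 0.1659 1.1739]
P' = Q + AᵀP(A−BK) = [0.3461 0.1659; 0.1659 3.4239]
tr(P') = 3.7700


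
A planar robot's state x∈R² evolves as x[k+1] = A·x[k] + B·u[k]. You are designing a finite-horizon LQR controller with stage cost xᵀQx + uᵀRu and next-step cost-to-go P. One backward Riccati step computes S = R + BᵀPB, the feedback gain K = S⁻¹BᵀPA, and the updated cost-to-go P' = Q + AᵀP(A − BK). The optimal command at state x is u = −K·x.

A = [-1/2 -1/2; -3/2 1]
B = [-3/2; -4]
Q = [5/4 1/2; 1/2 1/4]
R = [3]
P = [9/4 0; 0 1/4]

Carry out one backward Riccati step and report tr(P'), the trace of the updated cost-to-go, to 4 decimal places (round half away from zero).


BᵀP = [-3.3750 -1.0000]
S = R + BᵀPB = [3] + [9.0625] = [12.0625]
BᵀPA = [3.1875 0.6875]
K = S⁻¹·BᵀPA = [0.2642 0.0570]
A−BK = [-0.1036 -0.4145; -0.4430 1.2280]
AᵀP(A−BK) = [0.2827 0.0058; 0.0058 0.7733]
P' = Q + AᵀP(A−BK) = [1.5327 0.5058; 0.5058 1.0233]
tr(P') = 2.5560

2.5560


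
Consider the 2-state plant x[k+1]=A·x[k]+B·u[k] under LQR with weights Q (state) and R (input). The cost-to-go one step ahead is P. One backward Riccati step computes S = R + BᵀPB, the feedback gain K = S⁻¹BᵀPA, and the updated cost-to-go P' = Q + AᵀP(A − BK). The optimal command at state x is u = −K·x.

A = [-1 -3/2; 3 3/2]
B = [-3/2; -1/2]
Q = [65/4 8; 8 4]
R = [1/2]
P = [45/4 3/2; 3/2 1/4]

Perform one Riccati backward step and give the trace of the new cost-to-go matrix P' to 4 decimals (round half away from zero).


21.3500

BᵀP = [-17.6250 -2.3750]
S = R + BᵀPB = [1/2] + [27.6250] = [28.1250]
BᵀPA = [10.5000 22.8750]
K = S⁻¹·BᵀPA = [0.3733 0.8133]
A−BK = [-0.4400 -0.2800; 3.1867 1.9067]
AᵀP(A−BK) = [0.5800 0.4600; 0.4600 0.5200]
P' = Q + AᵀP(A−BK) = [16.8300 8.4600; 8.4600 4.5200]
tr(P') = 21.3500


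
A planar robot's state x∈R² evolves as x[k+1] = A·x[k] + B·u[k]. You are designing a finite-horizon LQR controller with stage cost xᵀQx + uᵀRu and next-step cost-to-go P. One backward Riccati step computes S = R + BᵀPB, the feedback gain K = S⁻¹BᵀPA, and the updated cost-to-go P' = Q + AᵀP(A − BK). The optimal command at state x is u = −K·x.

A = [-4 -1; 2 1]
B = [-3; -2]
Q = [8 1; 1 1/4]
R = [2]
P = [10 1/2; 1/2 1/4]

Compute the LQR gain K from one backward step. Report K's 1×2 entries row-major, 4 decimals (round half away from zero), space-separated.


1.2121 0.2929

BᵀP = [-31.0000 -2.0000]
S = R + BᵀPB = [2] + [97.0000] = [99.0000]
BᵀPA = [120.0000 29.0000]
K = S⁻¹·BᵀPA = [1.2121 0.2929]
A−BK = [-0.3636 -0.1212; 4.4242 1.5859]
AᵀP(A−BK) = [7.5455 2.3485; 2.3485 0.7551]
P' = Q + AᵀP(A−BK) = [15.5455 3.3485; 3.3485 1.0051]
tr(P') = 16.5505
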